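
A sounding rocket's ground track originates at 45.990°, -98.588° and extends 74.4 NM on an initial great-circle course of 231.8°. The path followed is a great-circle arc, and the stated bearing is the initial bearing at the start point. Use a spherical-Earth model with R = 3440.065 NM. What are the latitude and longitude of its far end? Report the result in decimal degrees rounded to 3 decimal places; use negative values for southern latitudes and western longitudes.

The arc subtends δ = 74.4/3440.065 = 0.021627 rad at the centre.
Converting: φ₁ = 0.802677 rad, θ = 4.045673 rad.
sin φ₂ = sin φ₁ cos δ + cos φ₁ sin δ cos θ = (0.719219)(0.999766) + (0.694784)(0.021626)(-0.618408) = 0.709759
φ₂ = asin(0.709759) = 0.789155 rad = 45.215°.
Then Δλ = atan2(-0.011808, 0.489295) = -0.024127 rad, from sin θ sin δ cos φ₁ over cos δ − sin φ₁ sin φ₂.
λ₂ = λ₁ + Δλ = -99.970°.

latitude 45.215°, longitude -99.970°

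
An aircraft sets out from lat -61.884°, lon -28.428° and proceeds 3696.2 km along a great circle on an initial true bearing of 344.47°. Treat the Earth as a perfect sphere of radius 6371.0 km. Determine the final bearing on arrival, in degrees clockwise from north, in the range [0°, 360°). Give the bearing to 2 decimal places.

final bearing 351.68°

Angular distance δ = d/R = 3696.2 / 6371 = 0.580160 rad.
Converting: φ₁ = -1.080080 rad, θ = 6.012136 rad.
Destination latitude: φ₂ = arcsin( sin φ₁ cos δ + cos φ₁ sin δ cos θ ) = arcsin(-0.488786) = -29.261°.
Then Δλ = atan2(-0.069164, 0.405268) = -0.169035 rad, from sin θ sin δ cos φ₁ over cos δ − sin φ₁ sin φ₂.
λ₂ = -28.428° + -9.685° = -38.113°.
The forward bearing on arrival equals the back-azimuth from the destination plus 180°.
Back-azimuth from P₂ (-29.26°, -38.11°) to P₁ (-61.88°, -28.43°), with Δλ' = λ₁ − λ₂ = 9.68°: atan2( sin Δλ' cos φ₁ , cos φ₂ sin φ₁ − sin φ₂ cos φ₁ cos Δλ' ) = 171.68°.
Final bearing = (171.68° + 180°) mod 360° = 351.68°.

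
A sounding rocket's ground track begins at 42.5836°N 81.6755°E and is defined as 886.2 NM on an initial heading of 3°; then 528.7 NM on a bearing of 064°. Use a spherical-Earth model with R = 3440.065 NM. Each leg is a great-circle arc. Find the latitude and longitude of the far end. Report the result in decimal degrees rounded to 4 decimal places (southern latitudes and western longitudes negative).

latitude 60.2250°, longitude 99.1758°

Apply the spherical direct solution leg by leg, carrying full precision between legs.
Leg 1: from (42.5836°, 81.6755°), δ = 886.2/3440.065 = 0.257611 rad, θ = 3° → φ = 57.3164°, λ = 83.0904°.
Leg 2: from (57.3164°, 83.0904°), δ = 528.7/3440.065 = 0.153689 rad, θ = 64° → φ = 60.2250°, λ = 99.1758°.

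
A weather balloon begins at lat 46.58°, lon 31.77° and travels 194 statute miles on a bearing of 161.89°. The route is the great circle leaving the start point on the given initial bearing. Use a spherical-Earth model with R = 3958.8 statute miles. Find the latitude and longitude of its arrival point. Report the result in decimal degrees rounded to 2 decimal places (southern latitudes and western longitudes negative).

latitude 43.90°, longitude 32.98°

δ = 194/3958.8 = 0.049005 rad (2.8078°).
Start latitude φ₁ = 0.812974 rad; initial bearing θ = 2.825514 rad.
Applying the spherical law of cosines for sides, sin φ₂ = sin φ₁ cos δ + cos φ₁ sin δ cos θ = 0.693461, so φ₂ = 43.90°.
For the longitude increment, Δλ = atan2( sin θ sin δ cos φ₁, cos δ − sin φ₁ sin φ₂ ) = atan2(0.010466, 0.495114) = 1.21°.
Hence λ₂ = 31.77° + 1.21° = 32.98°.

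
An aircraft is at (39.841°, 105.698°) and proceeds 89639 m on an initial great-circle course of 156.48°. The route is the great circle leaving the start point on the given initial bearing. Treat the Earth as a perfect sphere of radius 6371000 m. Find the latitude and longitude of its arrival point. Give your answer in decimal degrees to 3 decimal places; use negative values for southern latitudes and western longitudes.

latitude 39.101°, longitude 106.113°

Central angle δ = d/R = 0.014070 rad.
Converting: φ₁ = 0.695357 rad, θ = 2.731091 rad.
Destination latitude: φ₂ = arcsin( sin φ₁ cos δ + cos φ₁ sin δ cos θ ) = arcsin(0.630691) = 39.101°.
Δλ = atan2( sin θ sin δ cos φ₁ , cos δ − sin φ₁ sin φ₂ ) = atan2(0.004311, 0.595843) = 0.007235 rad = 0.415°.
λ₂ = 105.698° + 0.415° = 106.113°.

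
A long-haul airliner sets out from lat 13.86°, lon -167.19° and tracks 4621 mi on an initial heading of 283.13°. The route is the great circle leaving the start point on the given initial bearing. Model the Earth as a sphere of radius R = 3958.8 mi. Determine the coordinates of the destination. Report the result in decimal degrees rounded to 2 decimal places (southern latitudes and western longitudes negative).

The arc subtends δ = 4621/3958.8 = 1.167273 rad at the centre.
Converting: φ₁ = 0.241903 rad, θ = 4.941551 rad.
sin φ₂ = sin φ₁ cos δ + cos φ₁ sin δ cos θ = (0.239550)(0.392661) + (0.970884)(0.919683)(0.227161) = 0.296896
φ₂ = asin(0.296896) = 0.301440 rad = 17.27°.
For the longitude increment, Δλ = atan2( sin θ sin δ cos φ₁, cos δ − sin φ₁ sin φ₂ ) = atan2(-0.869563, 0.321540) = -69.71°.
λ₂ = -167.19° + -69.71° = -236.90°, normalized to (−180°, 180°] → 123.10°.

latitude 17.27°, longitude 123.10°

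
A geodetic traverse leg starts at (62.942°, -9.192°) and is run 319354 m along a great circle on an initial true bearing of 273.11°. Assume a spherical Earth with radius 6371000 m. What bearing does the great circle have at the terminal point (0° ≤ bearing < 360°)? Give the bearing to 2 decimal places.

Angular distance δ = d/R = 319354 / 6371000 = 0.050126 rad.
Start latitude φ₁ = 1.098545 rad; initial bearing θ = 4.766669 rad.
Destination latitude: φ₂ = arcsin( sin φ₁ cos δ + cos φ₁ sin δ cos θ ) = arcsin(0.890664) = 62.957°.
Then Δλ = atan2(-0.022759, 0.205566) = -0.110264 rad, from sin θ sin δ cos φ₁ over cos δ − sin φ₁ sin φ₂.
Hence λ₂ = -9.192° + -6.318° = -15.510°.
The forward bearing on arrival equals the back-azimuth from the destination plus 180°.
Back-azimuth from P₂ (62.96°, -15.51°) to P₁ (62.94°, -9.19°), with Δλ' = λ₁ − λ₂ = 6.32°: atan2( sin Δλ' cos φ₁ , cos φ₂ sin φ₁ − sin φ₂ cos φ₁ cos Δλ' ) = 87.48°.
Final bearing = (87.48° + 180°) mod 360° = 267.48°.

final bearing 267.48°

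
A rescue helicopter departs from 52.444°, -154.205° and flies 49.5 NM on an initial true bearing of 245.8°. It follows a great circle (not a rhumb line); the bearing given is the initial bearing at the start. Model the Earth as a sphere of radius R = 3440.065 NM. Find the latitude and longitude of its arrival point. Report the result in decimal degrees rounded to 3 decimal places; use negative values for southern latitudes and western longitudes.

latitude 52.100°, longitude -155.429°

Central angle δ = d/R = 0.014389 rad.
With φ₁ = 52.444° = 0.915320 rad and θ = 245.8° = 4.290019 rad:
Applying the spherical law of cosines for sides, sin φ₂ = sin φ₁ cos δ + cos φ₁ sin δ cos θ = 0.789081, so φ₂ = 52.100°.
For the longitude increment, Δλ = atan2( sin θ sin δ cos φ₁, cos δ − sin φ₁ sin φ₂ ) = atan2(-0.008000, 0.374346) = -1.224°.
λ₂ = -154.205° + -1.224° = -155.429°.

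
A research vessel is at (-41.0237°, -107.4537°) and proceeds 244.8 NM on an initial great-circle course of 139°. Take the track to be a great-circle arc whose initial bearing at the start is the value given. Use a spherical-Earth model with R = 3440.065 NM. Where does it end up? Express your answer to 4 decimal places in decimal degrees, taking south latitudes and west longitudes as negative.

latitude -44.0427°, longitude -103.7330°

Angular distance δ = d/R = 244.8 / 3440.065 = 0.071161 rad.
With φ₁ = -41.0237° = -0.715999 rad and θ = 139° = 2.426008 rad:
sin φ₂ = sin φ₁ cos δ + cos φ₁ sin δ cos θ = (-0.656371)(0.997469) + (0.754438)(0.071101)(-0.754710) = -0.695194
φ₂ = asin(-0.695194) = -0.768689 rad = -44.0427°.
Δλ = atan2( sin θ sin δ cos φ₁ , cos δ − sin φ₁ sin φ₂ ) = atan2(0.035192, 0.541164) = 0.064939 rad = 3.7207°.
λ₂ = -107.4537° + 3.7207° = -103.7330°.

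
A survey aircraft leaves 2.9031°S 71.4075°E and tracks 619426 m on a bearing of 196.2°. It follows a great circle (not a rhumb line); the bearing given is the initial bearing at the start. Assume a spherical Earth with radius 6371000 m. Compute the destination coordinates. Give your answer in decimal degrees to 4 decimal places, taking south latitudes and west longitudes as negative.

latitude -8.2508°, longitude 69.8394°

Central angle δ = d/R = 0.097226 rad.
Start latitude φ₁ = -0.050669 rad; initial bearing θ = 3.424336 rad.
sin φ₂ = sin φ₁ cos δ + cos φ₁ sin δ cos θ = (-0.050647)(0.995277) + (0.998717)(0.097073)(-0.960294) = -0.143507
φ₂ = asin(-0.143507) = -0.144004 rad = -8.2508°.
For the longitude increment, Δλ = atan2( sin θ sin δ cos φ₁, cos δ − sin φ₁ sin φ₂ ) = atan2(-0.027048, 0.988009) = -1.5681°.
λ₂ = λ₁ + Δλ = 69.8394°.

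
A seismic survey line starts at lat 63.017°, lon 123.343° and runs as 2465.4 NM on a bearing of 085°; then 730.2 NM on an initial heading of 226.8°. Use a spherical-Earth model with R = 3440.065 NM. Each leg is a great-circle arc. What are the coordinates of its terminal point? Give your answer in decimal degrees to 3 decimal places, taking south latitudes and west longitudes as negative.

latitude 35.376°, longitude 178.506°

Apply the spherical direct solution leg by leg, carrying full precision between legs.
Leg 1: from (63.017°, 123.343°), δ = 2465.4/3440.065 = 0.716673 rad, θ = 85° → φ = 44.258°, λ = -170.638°.
Leg 2: from (44.258°, -170.638°), δ = 730.2/3440.065 = 0.212263 rad, θ = 226.8° → φ = 35.376°, λ = 178.506°.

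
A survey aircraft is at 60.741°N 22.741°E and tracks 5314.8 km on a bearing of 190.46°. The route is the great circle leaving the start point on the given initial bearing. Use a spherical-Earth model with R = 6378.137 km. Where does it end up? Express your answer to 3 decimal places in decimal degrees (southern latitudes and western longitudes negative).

The arc subtends δ = 5314.8/6378.137 = 0.833284 rad at the centre.
Start latitude φ₁ = 1.060130 rad; initial bearing θ = 3.324154 rad.
Applying the spherical law of cosines for sides, sin φ₂ = sin φ₁ cos δ + cos φ₁ sin δ cos θ = 0.230917, so φ₂ = 13.351°.
Then Δλ = atan2(-0.065676, 0.470992) = -0.138548 rad, from sin θ sin δ cos φ₁ over cos δ − sin φ₁ sin φ₂.
λ₂ = λ₁ + Δλ = 14.803°.

latitude 13.351°, longitude 14.803°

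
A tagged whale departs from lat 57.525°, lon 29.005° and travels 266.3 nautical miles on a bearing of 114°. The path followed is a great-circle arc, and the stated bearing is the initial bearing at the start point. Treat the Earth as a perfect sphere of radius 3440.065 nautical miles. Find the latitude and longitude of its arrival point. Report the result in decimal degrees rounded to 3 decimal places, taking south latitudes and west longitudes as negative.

latitude 55.509°, longitude 36.172°

The arc subtends δ = 266.3/3440.065 = 0.077411 rad at the centre.
Converting: φ₁ = 1.004001 rad, θ = 1.989675 rad.
Destination latitude: φ₂ = arcsin( sin φ₁ cos δ + cos φ₁ sin δ cos θ ) = arcsin(0.824210) = 55.509°.
Then Δλ = atan2(0.037933, 0.301680) = 0.125083 rad, from sin θ sin δ cos φ₁ over cos δ − sin φ₁ sin φ₂.
Hence λ₂ = 29.005° + 7.167° = 36.172°.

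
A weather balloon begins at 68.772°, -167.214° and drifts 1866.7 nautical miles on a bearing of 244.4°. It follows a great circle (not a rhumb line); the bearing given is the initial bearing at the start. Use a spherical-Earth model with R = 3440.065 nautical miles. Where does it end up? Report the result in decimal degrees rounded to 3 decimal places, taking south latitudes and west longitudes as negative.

latitude 45.845°, longitude 150.832°

Angular distance δ = d/R = 1866.7 / 3440.065 = 0.542635 rad.
Start latitude φ₁ = 1.200298 rad; initial bearing θ = 4.265585 rad.
sin φ₂ = sin φ₁ cos δ + cos φ₁ sin δ cos θ = (0.932147)(0.856351) + (0.362080)(0.516394)(-0.432086) = 0.717455
φ₂ = asin(0.717455) = 0.800142 rad = 45.845°.
For the longitude increment, Δλ = atan2( sin θ sin δ cos φ₁, cos δ − sin φ₁ sin φ₂ ) = atan2(-0.168621, 0.187577) = -41.954°.
λ₂ = -167.214° + -41.954° = -209.168°, normalized to (−180°, 180°] → 150.832°.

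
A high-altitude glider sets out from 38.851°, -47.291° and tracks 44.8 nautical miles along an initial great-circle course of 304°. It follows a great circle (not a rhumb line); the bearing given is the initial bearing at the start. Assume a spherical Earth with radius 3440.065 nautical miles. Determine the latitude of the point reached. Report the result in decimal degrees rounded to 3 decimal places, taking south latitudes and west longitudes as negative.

latitude 39.266°

δ = 44.8/3440.065 = 0.013023 rad (0.7462°).
Start latitude φ₁ = 0.678078 rad; initial bearing θ = 5.305801 rad.
sin φ₂ = sin φ₁ cos δ + cos φ₁ sin δ cos θ = (0.627297)(0.999915) + (0.778780)(0.013023)(0.559193) = 0.632915
φ₂ = asin(0.632915) = 0.685313 rad = 39.266°.
Δλ = atan2( sin θ sin δ cos φ₁ , cos δ − sin φ₁ sin φ₂ ) = atan2(-0.008408, 0.602889) = -0.013945 rad = -0.799°.
Hence λ₂ = -47.291° + -0.799° = -48.090°.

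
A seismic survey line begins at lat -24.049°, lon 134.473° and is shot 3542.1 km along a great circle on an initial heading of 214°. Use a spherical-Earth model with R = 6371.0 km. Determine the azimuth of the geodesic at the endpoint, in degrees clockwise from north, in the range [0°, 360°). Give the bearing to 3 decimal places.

Angular distance δ = d/R = 3542.1 / 6371 = 0.555972 rad.
Converting: φ₁ = -0.419734 rad, θ = 3.735005 rad.
sin φ₂ = sin φ₁ cos δ + cos φ₁ sin δ cos θ = (-0.407518)(0.849388) + (0.913197)(0.527769)(-0.829038) = -0.745702
φ₂ = asin(-0.745702) = -0.841587 rad = -48.219°.
For the longitude increment, Δλ = atan2( sin θ sin δ cos φ₁, cos δ − sin φ₁ sin φ₂ ) = atan2(-0.269507, 0.545501) = -26.292°.
Hence λ₂ = 134.473° + -26.292° = 108.181°.
The forward bearing on arrival equals the back-azimuth from the destination plus 180°.
Back-azimuth from P₂ (-48.219°, 108.181°) to P₁ (-24.049°, 134.473°), with Δλ' = λ₁ − λ₂ = 26.292°: atan2( sin Δλ' cos φ₁ , cos φ₂ sin φ₁ − sin φ₂ cos φ₁ cos Δλ' ) = 50.034°.
Final bearing = (50.034° + 180°) mod 360° = 230.034°.

final bearing 230.034°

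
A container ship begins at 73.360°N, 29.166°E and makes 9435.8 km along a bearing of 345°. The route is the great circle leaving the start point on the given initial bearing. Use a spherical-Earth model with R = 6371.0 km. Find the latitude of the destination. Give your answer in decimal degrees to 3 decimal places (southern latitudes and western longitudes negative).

latitude 21.183°

Central angle δ = d/R = 1.481055 rad.
With φ₁ = 73.360° = 1.280374 rad and θ = 345° = 6.021386 rad:
Applying the spherical law of cosines for sides, sin φ₂ = sin φ₁ cos δ + cos φ₁ sin δ cos θ = 0.361355, so φ₂ = 21.183°.
Δλ = atan2( sin θ sin δ cos φ₁ , cos δ − sin φ₁ sin φ₂ ) = atan2(-0.073816, -0.256601) = -2.861486 rad = -163.951°.
λ₂ = λ₁ + Δλ = -134.785°.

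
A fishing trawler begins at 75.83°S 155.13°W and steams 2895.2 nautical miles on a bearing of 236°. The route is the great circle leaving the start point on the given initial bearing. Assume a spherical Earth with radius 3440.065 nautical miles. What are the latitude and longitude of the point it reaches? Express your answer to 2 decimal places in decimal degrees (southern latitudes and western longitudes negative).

latitude -48.42°, longitude 93.56°

The arc subtends δ = 2895.2/3440.065 = 0.841612 rad at the centre.
Converting: φ₁ = -1.323483 rad, θ = 4.118977 rad.
Applying the spherical law of cosines for sides, sin φ₂ = sin φ₁ cos δ + cos φ₁ sin δ cos θ = -0.748071, so φ₂ = -48.42°.
For the longitude increment, Δλ = atan2( sin θ sin δ cos φ₁, cos δ − sin φ₁ sin φ₂ ) = atan2(-0.151342, -0.059049) = -111.31°.
λ₂ = -155.13° + -111.31° = -266.44°, normalized to (−180°, 180°] → 93.56°.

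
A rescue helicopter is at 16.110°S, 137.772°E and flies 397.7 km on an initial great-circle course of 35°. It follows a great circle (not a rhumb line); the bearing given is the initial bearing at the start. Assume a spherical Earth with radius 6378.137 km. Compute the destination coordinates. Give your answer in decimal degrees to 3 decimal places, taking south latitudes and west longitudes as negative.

Central angle δ = d/R = 0.062354 rad.
Converting: φ₁ = -0.281173 rad, θ = 0.610865 rad.
Applying the spherical law of cosines for sides, sin φ₂ = sin φ₁ cos δ + cos φ₁ sin δ cos θ = -0.227904, so φ₂ = -13.174°.
Then Δλ = atan2(0.034338, 0.934817) = 0.036716 rad, from sin θ sin δ cos φ₁ over cos δ − sin φ₁ sin φ₂.
λ₂ = λ₁ + Δλ = 139.876°.

latitude -13.174°, longitude 139.876°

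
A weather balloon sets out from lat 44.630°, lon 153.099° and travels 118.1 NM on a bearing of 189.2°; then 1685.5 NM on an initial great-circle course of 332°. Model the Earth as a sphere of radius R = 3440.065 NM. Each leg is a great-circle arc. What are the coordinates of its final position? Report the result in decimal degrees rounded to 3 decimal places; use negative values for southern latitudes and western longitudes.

Apply the spherical direct solution leg by leg, carrying full precision between legs.
Leg 1: from (44.630°, 153.099°), δ = 118.1/3440.065 = 0.034331 rad, θ = 189.2° → φ = 42.687°, λ = 152.671°.
Leg 2: from (42.687°, 152.671°), δ = 1685.5/3440.065 = 0.489962 rad, θ = 332° → φ = 64.643°, λ = 121.615°.

latitude 64.643°, longitude 121.615°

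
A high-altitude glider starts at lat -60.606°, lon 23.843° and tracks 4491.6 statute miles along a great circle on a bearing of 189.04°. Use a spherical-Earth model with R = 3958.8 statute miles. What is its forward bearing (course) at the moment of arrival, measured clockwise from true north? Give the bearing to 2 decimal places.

Central angle δ = d/R = 1.134586 rad.
Start latitude φ₁ = -1.057774 rad; initial bearing θ = 3.299370 rad.
sin φ₂ = sin φ₁ cos δ + cos φ₁ sin δ cos θ = (-0.871265)(0.422507) + (0.490813)(0.906359)(-0.987579) = -0.807443
φ₂ = asin(-0.807443) = -0.939805 rad = -53.847°.
Δλ = atan2( sin θ sin δ cos φ₁ , cos δ − sin φ₁ sin φ₂ ) = atan2(-0.069897, -0.280990) = -2.897788 rad = -166.031°.
Hence λ₂ = 23.843° + -166.031° = -142.188°.
The forward bearing on arrival equals the back-azimuth from the destination plus 180°.
Back-azimuth from P₂ (-53.85°, -142.19°) to P₁ (-60.61°, 23.84°), with Δλ' = λ₁ − λ₂ = 166.03°: atan2( sin Δλ' cos φ₁ , cos φ₂ sin φ₁ − sin φ₂ cos φ₁ cos Δλ' ) = 172.49°.
Final bearing = (172.49° + 180°) mod 360° = 352.49°.

final bearing 352.49°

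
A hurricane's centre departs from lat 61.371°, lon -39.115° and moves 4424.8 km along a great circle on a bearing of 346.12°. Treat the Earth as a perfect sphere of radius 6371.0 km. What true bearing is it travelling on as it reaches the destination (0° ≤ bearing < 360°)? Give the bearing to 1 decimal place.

Central angle δ = d/R = 0.694522 rad.
Converting: φ₁ = 1.071126 rad, θ = 6.040934 rad.
sin φ₂ = sin φ₁ cos δ + cos φ₁ sin δ cos θ = (0.877741)(0.768360) + (0.479136)(0.640018)(0.970800) = 0.972122
φ₂ = asin(0.972122) = 1.334118 rad = 76.439°.
Δλ = atan2( sin θ sin δ cos φ₁ , cos δ − sin φ₁ sin φ₂ ) = atan2(-0.073563, -0.084911) = -2.427679 rad = -139.096°.
λ₂ = -39.115° + -139.096° = -178.211°.
The forward bearing on arrival equals the back-azimuth from the destination plus 180°.
Back-azimuth from P₂ (76.4°, -178.2°) to P₁ (61.4°, -39.1°), with Δλ' = λ₁ − λ₂ = 139.1°: atan2( sin Δλ' cos φ₁ , cos φ₂ sin φ₁ − sin φ₂ cos φ₁ cos Δλ' ) = 29.4°.
Final bearing = (29.4° + 180°) mod 360° = 209.4°.

final bearing 209.4°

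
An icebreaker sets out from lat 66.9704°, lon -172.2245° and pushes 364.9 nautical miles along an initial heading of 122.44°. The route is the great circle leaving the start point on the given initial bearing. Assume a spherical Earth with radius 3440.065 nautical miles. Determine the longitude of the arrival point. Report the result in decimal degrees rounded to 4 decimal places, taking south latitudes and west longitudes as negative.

longitude -160.7775°

The arc subtends δ = 364.9/3440.065 = 0.106074 rad at the centre.
Start latitude φ₁ = 1.168854 rad; initial bearing θ = 2.136981 rad.
Destination latitude: φ₂ = arcsin( sin φ₁ cos δ + cos φ₁ sin δ cos θ ) = arcsin(0.892913) = 63.2415°.
Then Δλ = atan2(0.034956, 0.172630) = 0.199788 rad, from sin θ sin δ cos φ₁ over cos δ − sin φ₁ sin φ₂.
Hence λ₂ = -172.2245° + 11.4470° = -160.7775°.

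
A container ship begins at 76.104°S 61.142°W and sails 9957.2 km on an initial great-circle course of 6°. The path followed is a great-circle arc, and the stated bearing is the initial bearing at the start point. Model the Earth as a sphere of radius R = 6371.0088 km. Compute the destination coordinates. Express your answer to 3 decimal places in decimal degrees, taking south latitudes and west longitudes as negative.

The arc subtends δ = 9957.2/6371.0088 = 1.562892 rad at the centre.
With φ₁ = -76.104° = -1.328265 rad and θ = 6° = 0.104720 rad:
sin φ₂ = sin φ₁ cos δ + cos φ₁ sin δ cos θ = (-0.970733)(0.007904) + (0.240160)(0.999969)(0.994522) = 0.231164
φ₂ = asin(0.231164) = 0.233274 rad = 13.366°.
Δλ = atan2( sin θ sin δ cos φ₁ , cos δ − sin φ₁ sin φ₂ ) = atan2(0.025103, 0.232303) = 0.107643 rad = 6.167°.
λ₂ = λ₁ + Δλ = -54.975°.

latitude 13.366°, longitude -54.975°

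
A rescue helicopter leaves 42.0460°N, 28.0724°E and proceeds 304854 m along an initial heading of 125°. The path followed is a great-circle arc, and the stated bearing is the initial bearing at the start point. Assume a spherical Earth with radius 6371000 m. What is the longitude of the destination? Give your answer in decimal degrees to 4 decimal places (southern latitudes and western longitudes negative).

The arc subtends δ = 304854/6371000 = 0.047850 rad at the centre.
Converting: φ₁ = 0.733841 rad, θ = 2.181662 rad.
Applying the spherical law of cosines for sides, sin φ₂ = sin φ₁ cos δ + cos φ₁ sin δ cos θ = 0.648587, so φ₂ = 40.4351°.
Then Δλ = atan2(0.029097, 0.564479) = 0.051500 rad, from sin θ sin δ cos φ₁ over cos δ − sin φ₁ sin φ₂.
λ₂ = 28.0724° + 2.9508° = 31.0232°.

longitude 31.0232°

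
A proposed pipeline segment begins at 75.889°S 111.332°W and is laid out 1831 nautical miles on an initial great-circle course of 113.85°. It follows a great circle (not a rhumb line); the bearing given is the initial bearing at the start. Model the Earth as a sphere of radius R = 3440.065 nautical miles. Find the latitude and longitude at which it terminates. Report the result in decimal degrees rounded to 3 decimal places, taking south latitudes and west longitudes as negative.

latitude -62.337°, longitude -22.698°

δ = 1831/3440.065 = 0.532257 rad (30.4961°).
Converting: φ₁ = -1.324513 rad, θ = 1.987057 rad.
Destination latitude: φ₂ = arcsin( sin φ₁ cos δ + cos φ₁ sin δ cos θ ) = arcsin(-0.885690) = -62.337°.
Δλ = atan2( sin θ sin δ cos φ₁ , cos δ − sin φ₁ sin φ₂ ) = atan2(0.113159, 0.002699) = 1.546950 rad = 88.634°.
Hence λ₂ = -111.332° + 88.634° = -22.698°.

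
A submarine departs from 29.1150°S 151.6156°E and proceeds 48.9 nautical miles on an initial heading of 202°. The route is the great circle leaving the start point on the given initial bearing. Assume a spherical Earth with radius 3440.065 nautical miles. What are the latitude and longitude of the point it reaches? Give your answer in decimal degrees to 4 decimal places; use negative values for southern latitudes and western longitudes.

δ = 48.9/3440.065 = 0.014215 rad (0.8145°).
Converting: φ₁ = -0.508153 rad, θ = 3.525565 rad.
Destination latitude: φ₂ = arcsin( sin φ₁ cos δ + cos φ₁ sin δ cos θ ) = arcsin(-0.498029) = -29.8697°.
Then Δλ = atan2(-0.004652, 0.757576) = -0.006141 rad, from sin θ sin δ cos φ₁ over cos δ − sin φ₁ sin φ₂.
λ₂ = 151.6156° + -0.3518° = 151.2638°.

latitude -29.8697°, longitude 151.2638°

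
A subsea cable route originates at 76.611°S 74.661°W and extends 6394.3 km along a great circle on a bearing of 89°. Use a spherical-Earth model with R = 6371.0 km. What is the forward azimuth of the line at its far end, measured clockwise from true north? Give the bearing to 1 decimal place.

Central angle δ = d/R = 1.003657 rad.
Converting: φ₁ = -1.337114 rad, θ = 1.553343 rad.
sin φ₂ = sin φ₁ cos δ + cos φ₁ sin δ cos θ = (-0.972820)(0.537221) + (0.231561)(0.843441)(0.017452) = -0.519211
φ₂ = asin(-0.519211) = -0.545928 rad = -31.279°.
For the longitude increment, Δλ = atan2( sin θ sin δ cos φ₁, cos δ − sin φ₁ sin φ₂ ) = atan2(0.195278, 0.032122) = 80.659°.
λ₂ = λ₁ + Δλ = 5.998°.
The forward bearing on arrival equals the back-azimuth from the destination plus 180°.
Back-azimuth from P₂ (-31.3°, 6.0°) to P₁ (-76.6°, -74.7°), with Δλ' = λ₁ − λ₂ = -80.7°: atan2( sin Δλ' cos φ₁ , cos φ₂ sin φ₁ − sin φ₂ cos φ₁ cos Δλ' ) = 195.7°.
Final bearing = (195.7° + 180°) mod 360° = 15.7°.

final bearing 15.7°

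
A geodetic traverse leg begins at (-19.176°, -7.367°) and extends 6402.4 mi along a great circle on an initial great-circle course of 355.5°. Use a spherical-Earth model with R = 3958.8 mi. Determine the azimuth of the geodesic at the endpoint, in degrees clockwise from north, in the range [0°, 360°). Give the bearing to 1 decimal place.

The arc subtends δ = 6402.4/3958.8 = 1.617258 rad at the centre.
With φ₁ = -19.176° = -0.334684 rad and θ = 355.5° = 6.204645 rad:
sin φ₂ = sin φ₁ cos δ + cos φ₁ sin δ cos θ = (-0.328471)(-0.046445) + (0.944514)(0.998921)(0.996917) = 0.955842
φ₂ = asin(0.955842) = 1.272512 rad = 72.910°.
Δλ = atan2( sin θ sin δ cos φ₁ , cos δ − sin φ₁ sin φ₂ ) = atan2(-0.074026, 0.267522) = -0.269955 rad = -15.467°.
λ₂ = -7.367° + -15.467° = -22.834°.
The forward bearing on arrival equals the back-azimuth from the destination plus 180°.
Back-azimuth from P₂ (72.9°, -22.8°) to P₁ (-19.2°, -7.4°), with Δλ' = λ₁ − λ₂ = 15.5°: atan2( sin Δλ' cos φ₁ , cos φ₂ sin φ₁ − sin φ₂ cos φ₁ cos Δλ' ) = 165.4°.
Final bearing = (165.4° + 180°) mod 360° = 345.4°.

final bearing 345.4°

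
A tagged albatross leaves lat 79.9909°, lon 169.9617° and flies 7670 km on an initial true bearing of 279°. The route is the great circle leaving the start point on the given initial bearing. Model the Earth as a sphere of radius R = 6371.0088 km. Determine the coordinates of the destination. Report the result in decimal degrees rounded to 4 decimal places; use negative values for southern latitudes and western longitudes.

Central angle δ = d/R = 1.203891 rad.
Converting: φ₁ = 1.396105 rad, θ = 4.869469 rad.
sin φ₂ = sin φ₁ cos δ + cos φ₁ sin δ cos θ = (0.984780)(0.358728) + (0.173805)(0.933442)(0.156434) = 0.378648
φ₂ = asin(0.378648) = 0.388335 rad = 22.2500°.
Then Δλ = atan2(-0.160239, -0.014157) = -1.658914 rad, from sin θ sin δ cos φ₁ over cos δ − sin φ₁ sin φ₂.
Hence λ₂ = 169.9617° + -95.0488° = 74.9129°.

latitude 22.2500°, longitude 74.9129°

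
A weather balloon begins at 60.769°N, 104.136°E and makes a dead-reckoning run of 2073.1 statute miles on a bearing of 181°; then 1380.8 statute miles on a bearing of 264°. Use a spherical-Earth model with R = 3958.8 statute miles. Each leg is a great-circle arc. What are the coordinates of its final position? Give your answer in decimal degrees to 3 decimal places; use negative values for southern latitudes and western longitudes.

latitude 26.747°, longitude 81.182°

Apply the spherical direct solution leg by leg, carrying full precision between legs.
Leg 1: from (60.769°, 104.136°), δ = 2073.1/3958.8 = 0.523669 rad, θ = 181° → φ = 30.767°, λ = 103.554°.
Leg 2: from (30.767°, 103.554°), δ = 1380.8/3958.8 = 0.348793 rad, θ = 264° → φ = 26.747°, λ = 81.182°.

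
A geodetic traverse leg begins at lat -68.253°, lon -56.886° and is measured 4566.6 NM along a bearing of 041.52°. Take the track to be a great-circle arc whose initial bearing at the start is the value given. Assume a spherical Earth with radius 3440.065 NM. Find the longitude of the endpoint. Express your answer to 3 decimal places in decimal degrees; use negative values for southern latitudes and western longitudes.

longitude -16.794°

Central angle δ = d/R = 1.327475 rad.
Converting: φ₁ = -1.191240 rad, θ = 0.724661 rad.
sin φ₂ = sin φ₁ cos δ + cos φ₁ sin δ cos θ = (-0.928829)(0.240928) + (0.370509)(0.970543)(0.748724) = 0.045457
φ₂ = asin(0.045457) = 0.045473 rad = 2.605°.
Δλ = atan2( sin θ sin δ cos φ₁ , cos δ − sin φ₁ sin φ₂ ) = atan2(0.238369, 0.283149) = 0.699743 rad = 40.092°.
λ₂ = -56.886° + 40.092° = -16.794°.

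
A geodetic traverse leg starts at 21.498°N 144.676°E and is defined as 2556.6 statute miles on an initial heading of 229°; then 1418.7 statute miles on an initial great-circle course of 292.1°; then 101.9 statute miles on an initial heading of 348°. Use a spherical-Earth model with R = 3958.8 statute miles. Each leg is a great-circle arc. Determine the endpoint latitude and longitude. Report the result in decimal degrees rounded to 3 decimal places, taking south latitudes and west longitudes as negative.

latitude 4.976°, longitude 98.270°

Apply the spherical direct solution leg by leg, carrying full precision between legs.
Leg 1: from (21.498°, 144.676°), δ = 2556.6/3958.8 = 0.645802 rad, θ = 229° → φ = -4.284°, λ = 117.580°.
Leg 2: from (-4.284°, 117.580°), δ = 1418.7/3958.8 = 0.358366 rad, θ = 292.1° → φ = 3.533°, λ = 98.578°.
Leg 3: from (3.533°, 98.578°), δ = 101.9/3958.8 = 0.025740 rad, θ = 348° → φ = 4.976°, λ = 98.270°.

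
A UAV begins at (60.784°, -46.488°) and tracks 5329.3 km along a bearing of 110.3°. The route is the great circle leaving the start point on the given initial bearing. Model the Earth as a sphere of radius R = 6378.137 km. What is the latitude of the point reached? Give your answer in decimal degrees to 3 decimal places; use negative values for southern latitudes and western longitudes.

δ = 5329.3/6378.137 = 0.835557 rad (47.8739°).
Start latitude φ₁ = 1.060881 rad; initial bearing θ = 1.925098 rad.
sin φ₂ = sin φ₁ cos δ + cos φ₁ sin δ cos θ = (0.872786)(0.670764) + (0.488103)(0.741671)(-0.346936) = 0.459839
φ₂ = asin(0.459839) = 0.477814 rad = 27.377°.
Δλ = atan2( sin θ sin δ cos φ₁ , cos δ − sin φ₁ sin φ₂ ) = atan2(0.339527, 0.269424) = 0.900015 rad = 51.567°.
λ₂ = λ₁ + Δλ = 5.079°.

latitude 27.377°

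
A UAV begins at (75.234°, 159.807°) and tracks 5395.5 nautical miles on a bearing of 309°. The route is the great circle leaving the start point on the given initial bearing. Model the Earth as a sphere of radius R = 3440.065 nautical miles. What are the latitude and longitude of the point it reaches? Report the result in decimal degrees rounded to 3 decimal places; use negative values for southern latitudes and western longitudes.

Central angle δ = d/R = 1.568430 rad.
With φ₁ = 75.234° = 1.313081 rad and θ = 309° = 5.393067 rad:
Destination latitude: φ₂ = arcsin( sin φ₁ cos δ + cos φ₁ sin δ cos θ ) = arcsin(0.162684) = 9.363°.
Δλ = atan2( sin θ sin δ cos φ₁ , cos δ − sin φ₁ sin φ₂ ) = atan2(-0.198072, -0.154945) = -2.234629 rad = -128.035°.
Hence λ₂ = 159.807° + -128.035° = 31.772°.

latitude 9.363°, longitude 31.772°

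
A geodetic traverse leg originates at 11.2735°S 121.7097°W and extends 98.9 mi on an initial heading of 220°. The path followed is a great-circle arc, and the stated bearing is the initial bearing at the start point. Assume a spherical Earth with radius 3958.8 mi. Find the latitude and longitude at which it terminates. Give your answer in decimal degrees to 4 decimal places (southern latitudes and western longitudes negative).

latitude -12.3685°, longitude -122.6516°

Angular distance δ = d/R = 98.9 / 3958.8 = 0.024982 rad.
With φ₁ = -11.2735° = -0.196760 rad and θ = 220° = 3.839724 rad:
sin φ₂ = sin φ₁ cos δ + cos φ₁ sin δ cos θ = (-0.195493)(0.999688) + (0.980705)(0.024980)(-0.766044) = -0.214198
φ₂ = asin(-0.214198) = -0.215871 rad = -12.3685°.
For the longitude increment, Δλ = atan2( sin θ sin δ cos φ₁, cos δ − sin φ₁ sin φ₂ ) = atan2(-0.015747, 0.957814) = -0.9419°.
λ₂ = λ₁ + Δλ = -122.6516°.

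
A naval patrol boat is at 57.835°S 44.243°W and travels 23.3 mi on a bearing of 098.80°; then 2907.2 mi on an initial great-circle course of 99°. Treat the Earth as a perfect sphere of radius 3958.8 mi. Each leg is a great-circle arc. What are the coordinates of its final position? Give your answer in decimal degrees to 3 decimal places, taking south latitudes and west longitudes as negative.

latitude -43.189°, longitude 21.585°

Apply the spherical direct solution leg by leg, carrying full precision between legs.
Leg 1: from (-57.835°, -44.243°), δ = 23.3/3958.8 = 0.005886 rad, θ = 98.8° → φ = -57.885°, λ = -43.616°.
Leg 2: from (-57.885°, -43.616°), δ = 2907.2/3958.8 = 0.734364 rad, θ = 99° → φ = -43.189°, λ = 21.585°.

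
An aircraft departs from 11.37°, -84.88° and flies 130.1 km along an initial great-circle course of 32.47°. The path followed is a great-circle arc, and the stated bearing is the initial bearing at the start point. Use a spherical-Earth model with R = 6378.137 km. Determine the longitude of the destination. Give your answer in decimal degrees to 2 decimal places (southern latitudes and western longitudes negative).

longitude -84.24°

Angular distance δ = d/R = 130.1 / 6378.137 = 0.020398 rad.
Start latitude φ₁ = 0.198444 rad; initial bearing θ = 0.566708 rad.
sin φ₂ = sin φ₁ cos δ + cos φ₁ sin δ cos θ = (0.197144)(0.999792) + (0.980375)(0.020396)(0.843673) = 0.213973
φ₂ = asin(0.213973) = 0.215641 rad = 12.36°.
For the longitude increment, Δλ = atan2( sin θ sin δ cos φ₁, cos δ − sin φ₁ sin φ₂ ) = atan2(0.010735, 0.957608) = 0.64°.
λ₂ = λ₁ + Δλ = -84.24°.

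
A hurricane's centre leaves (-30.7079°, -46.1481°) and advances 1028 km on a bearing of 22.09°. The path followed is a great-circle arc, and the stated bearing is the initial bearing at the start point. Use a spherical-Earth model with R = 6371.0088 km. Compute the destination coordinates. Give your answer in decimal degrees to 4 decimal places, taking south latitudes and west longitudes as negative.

latitude -22.0885°, longitude -42.4096°

Central angle δ = d/R = 0.161356 rad.
Start latitude φ₁ = -0.535954 rad; initial bearing θ = 0.385543 rad.
Destination latitude: φ₂ = arcsin( sin φ₁ cos δ + cos φ₁ sin δ cos θ ) = arcsin(-0.376038) = -22.0885°.
Then Δλ = atan2(0.051945, 0.794982) = 0.065249 rad, from sin θ sin δ cos φ₁ over cos δ − sin φ₁ sin φ₂.
λ₂ = λ₁ + Δλ = -42.4096°.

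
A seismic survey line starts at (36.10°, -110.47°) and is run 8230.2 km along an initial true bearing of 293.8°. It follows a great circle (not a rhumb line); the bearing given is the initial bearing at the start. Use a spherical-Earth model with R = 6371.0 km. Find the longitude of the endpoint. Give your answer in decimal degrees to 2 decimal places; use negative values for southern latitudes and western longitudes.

longitude 159.13°

Angular distance δ = d/R = 8230.2 / 6371 = 1.291822 rad.
Converting: φ₁ = 0.630064 rad, θ = 5.127777 rad.
Destination latitude: φ₂ = arcsin( sin φ₁ cos δ + cos φ₁ sin δ cos θ ) = arcsin(0.475701) = 28.41°.
For the longitude increment, Δλ = atan2( sin θ sin δ cos φ₁, cos δ − sin φ₁ sin φ₂ ) = atan2(-0.710697, -0.004912) = -90.40°.
λ₂ = -110.47° + -90.40° = -200.87°, normalized to (−180°, 180°] → 159.13°.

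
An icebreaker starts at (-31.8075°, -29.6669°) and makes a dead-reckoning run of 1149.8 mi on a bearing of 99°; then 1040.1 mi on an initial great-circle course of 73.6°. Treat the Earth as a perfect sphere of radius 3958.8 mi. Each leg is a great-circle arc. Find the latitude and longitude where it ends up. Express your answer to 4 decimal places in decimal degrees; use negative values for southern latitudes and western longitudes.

latitude -27.5714°, longitude 6.3423°

Apply the spherical direct solution leg by leg, carrying full precision between legs.
Leg 1: from (-31.8075°, -29.6669°), δ = 1149.8/3958.8 = 0.290442 rad, θ = 99° → φ = -32.8924°, λ = -9.9819°.
Leg 2: from (-32.8924°, -9.9819°), δ = 1040.1/3958.8 = 0.262731 rad, θ = 73.6° → φ = -27.5714°, λ = 6.3423°.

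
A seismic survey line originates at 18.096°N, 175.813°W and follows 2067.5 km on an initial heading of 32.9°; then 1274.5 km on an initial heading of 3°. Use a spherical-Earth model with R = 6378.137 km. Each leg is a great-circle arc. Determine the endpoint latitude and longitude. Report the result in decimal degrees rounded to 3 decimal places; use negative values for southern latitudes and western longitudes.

latitude 44.704°, longitude -163.033°

Apply the spherical direct solution leg by leg, carrying full precision between legs.
Leg 1: from (18.096°, -175.813°), δ = 2067.5/6378.137 = 0.324154 rad, θ = 32.9° → φ = 33.273°, λ = -163.871°.
Leg 2: from (33.273°, -163.871°), δ = 1274.5/6378.137 = 0.199823 rad, θ = 3° → φ = 44.704°, λ = -163.033°.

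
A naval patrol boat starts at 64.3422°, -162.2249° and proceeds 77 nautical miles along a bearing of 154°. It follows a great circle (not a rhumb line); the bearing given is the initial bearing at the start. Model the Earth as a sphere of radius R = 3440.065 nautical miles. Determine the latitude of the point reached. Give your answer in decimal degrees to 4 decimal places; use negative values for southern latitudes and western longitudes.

latitude 63.1840°

The arc subtends δ = 77/3440.065 = 0.022383 rad at the centre.
Start latitude φ₁ = 1.122983 rad; initial bearing θ = 2.687807 rad.
Destination latitude: φ₂ = arcsin( sin φ₁ cos δ + cos φ₁ sin δ cos θ ) = arcsin(0.892460) = 63.1840°.
For the longitude increment, Δλ = atan2( sin θ sin δ cos φ₁, cos δ − sin φ₁ sin φ₂ ) = atan2(0.004248, 0.195289) = 1.2462°.
λ₂ = λ₁ + Δλ = -160.9787°.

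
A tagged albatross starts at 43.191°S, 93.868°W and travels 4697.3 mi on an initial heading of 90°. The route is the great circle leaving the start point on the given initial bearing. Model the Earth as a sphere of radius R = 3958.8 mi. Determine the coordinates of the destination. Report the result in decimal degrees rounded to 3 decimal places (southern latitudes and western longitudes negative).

The arc subtends δ = 4697.3/3958.8 = 1.186546 rad at the centre.
Converting: φ₁ = -0.753825 rad, θ = 1.570796 rad.
sin φ₂ = sin φ₁ cos δ + cos φ₁ sin δ cos θ = (-0.684433)(0.374864) + (0.729076)(0.927080)(0.000000) = -0.256569
φ₂ = asin(-0.256569) = -0.259471 rad = -14.867°.
Then Δλ = atan2(0.675912, 0.199260) = 1.284116 rad, from sin θ sin δ cos φ₁ over cos δ − sin φ₁ sin φ₂.
λ₂ = λ₁ + Δλ = -20.294°.

latitude -14.867°, longitude -20.294°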